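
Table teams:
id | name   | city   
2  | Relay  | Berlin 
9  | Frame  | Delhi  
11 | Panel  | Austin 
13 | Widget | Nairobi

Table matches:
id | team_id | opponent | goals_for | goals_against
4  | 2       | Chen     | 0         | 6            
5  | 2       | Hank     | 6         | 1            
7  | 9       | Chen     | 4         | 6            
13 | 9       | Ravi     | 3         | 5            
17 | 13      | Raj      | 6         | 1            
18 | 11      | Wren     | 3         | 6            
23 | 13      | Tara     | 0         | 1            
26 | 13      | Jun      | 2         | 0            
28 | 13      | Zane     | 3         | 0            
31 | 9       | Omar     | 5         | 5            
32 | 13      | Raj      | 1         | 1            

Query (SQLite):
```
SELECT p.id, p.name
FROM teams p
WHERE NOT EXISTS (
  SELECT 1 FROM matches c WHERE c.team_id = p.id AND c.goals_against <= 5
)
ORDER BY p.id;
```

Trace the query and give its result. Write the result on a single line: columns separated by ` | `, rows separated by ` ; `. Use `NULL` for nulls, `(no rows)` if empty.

11 | Panel

For each teams row, check whether any matches with matching team_id has goals_against <= 5.
Keep rows where that is false.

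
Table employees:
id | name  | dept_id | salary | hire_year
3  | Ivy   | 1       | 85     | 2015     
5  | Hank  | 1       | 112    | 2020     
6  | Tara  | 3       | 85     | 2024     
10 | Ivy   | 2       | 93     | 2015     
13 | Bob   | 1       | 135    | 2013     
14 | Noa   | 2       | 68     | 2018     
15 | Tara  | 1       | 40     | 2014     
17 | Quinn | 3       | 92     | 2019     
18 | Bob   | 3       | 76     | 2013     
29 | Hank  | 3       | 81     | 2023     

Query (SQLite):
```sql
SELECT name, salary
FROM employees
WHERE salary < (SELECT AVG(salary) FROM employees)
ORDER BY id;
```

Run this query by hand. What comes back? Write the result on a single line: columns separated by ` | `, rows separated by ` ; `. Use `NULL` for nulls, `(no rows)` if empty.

Ivy | 85 ; Tara | 85 ; Noa | 68 ; Tara | 40 ; Bob | 76 ; Hank | 81

Scalar subquery: AVG(salary) over all employees rows = 86.7.
Keep rows where salary < that value.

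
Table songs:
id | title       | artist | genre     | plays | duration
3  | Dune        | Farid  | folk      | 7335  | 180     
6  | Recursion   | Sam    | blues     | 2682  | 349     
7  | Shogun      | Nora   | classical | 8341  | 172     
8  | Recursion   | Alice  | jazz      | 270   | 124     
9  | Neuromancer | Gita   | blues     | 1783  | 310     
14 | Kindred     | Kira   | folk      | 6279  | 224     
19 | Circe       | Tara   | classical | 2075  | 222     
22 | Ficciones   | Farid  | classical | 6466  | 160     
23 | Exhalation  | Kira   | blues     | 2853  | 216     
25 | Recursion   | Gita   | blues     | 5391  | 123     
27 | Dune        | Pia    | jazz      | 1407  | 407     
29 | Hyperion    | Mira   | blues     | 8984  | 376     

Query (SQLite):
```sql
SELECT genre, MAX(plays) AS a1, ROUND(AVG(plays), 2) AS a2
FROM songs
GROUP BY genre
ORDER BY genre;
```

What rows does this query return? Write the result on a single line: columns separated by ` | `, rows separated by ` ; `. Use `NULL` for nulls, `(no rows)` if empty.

blues | 8984 | 4338.6 ; classical | 8341 | 5627.33 ; folk | 7335 | 6807 ; jazz | 1407 | 838.5

Group songs by genre.
Per group compute: MAX(plays), ROUND(AVG(plays), 2).
  blues: ids {6, 9, 23, 25, 29} → MAX(plays)=8984, ROUND(AVG(plays), 2)=4338.6
  classical: ids {7, 19, 22} → MAX(plays)=8341, ROUND(AVG(plays), 2)=5627.33
  folk: ids {3, 14} → MAX(plays)=7335, ROUND(AVG(plays), 2)=6807
  jazz: ids {8, 27} → MAX(plays)=1407, ROUND(AVG(plays), 2)=838.5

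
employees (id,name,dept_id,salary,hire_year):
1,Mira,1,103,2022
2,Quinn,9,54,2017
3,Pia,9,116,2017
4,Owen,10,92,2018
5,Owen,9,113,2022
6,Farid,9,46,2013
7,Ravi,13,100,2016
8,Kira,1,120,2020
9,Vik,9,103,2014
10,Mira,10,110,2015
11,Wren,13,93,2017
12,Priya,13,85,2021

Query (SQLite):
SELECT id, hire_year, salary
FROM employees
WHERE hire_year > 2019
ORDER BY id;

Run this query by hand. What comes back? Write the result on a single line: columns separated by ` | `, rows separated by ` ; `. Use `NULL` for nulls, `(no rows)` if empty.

1 | 2022 | 103 ; 5 | 2022 | 113 ; 8 | 2020 | 120 ; 12 | 2021 | 85

hire_year > 2019: ids {1, 5, 8, 12}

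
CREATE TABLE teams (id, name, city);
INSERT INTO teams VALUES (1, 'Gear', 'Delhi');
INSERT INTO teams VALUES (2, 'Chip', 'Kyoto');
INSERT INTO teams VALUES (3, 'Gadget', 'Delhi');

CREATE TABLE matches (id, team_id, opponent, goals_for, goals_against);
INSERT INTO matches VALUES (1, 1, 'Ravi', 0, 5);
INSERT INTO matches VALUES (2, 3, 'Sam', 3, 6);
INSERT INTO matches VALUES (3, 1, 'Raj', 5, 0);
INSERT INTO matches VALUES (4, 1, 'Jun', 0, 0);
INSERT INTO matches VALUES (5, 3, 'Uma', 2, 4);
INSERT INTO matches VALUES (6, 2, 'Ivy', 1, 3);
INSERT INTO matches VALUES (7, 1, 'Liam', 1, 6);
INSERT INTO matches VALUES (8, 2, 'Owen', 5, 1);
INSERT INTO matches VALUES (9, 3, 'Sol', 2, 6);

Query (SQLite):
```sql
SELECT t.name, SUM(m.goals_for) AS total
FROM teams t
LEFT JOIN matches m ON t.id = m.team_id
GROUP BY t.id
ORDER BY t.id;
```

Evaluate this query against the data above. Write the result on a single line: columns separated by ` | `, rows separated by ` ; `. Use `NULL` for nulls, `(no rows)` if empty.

Gear | 6 ; Chip | 6 ; Gadget | 7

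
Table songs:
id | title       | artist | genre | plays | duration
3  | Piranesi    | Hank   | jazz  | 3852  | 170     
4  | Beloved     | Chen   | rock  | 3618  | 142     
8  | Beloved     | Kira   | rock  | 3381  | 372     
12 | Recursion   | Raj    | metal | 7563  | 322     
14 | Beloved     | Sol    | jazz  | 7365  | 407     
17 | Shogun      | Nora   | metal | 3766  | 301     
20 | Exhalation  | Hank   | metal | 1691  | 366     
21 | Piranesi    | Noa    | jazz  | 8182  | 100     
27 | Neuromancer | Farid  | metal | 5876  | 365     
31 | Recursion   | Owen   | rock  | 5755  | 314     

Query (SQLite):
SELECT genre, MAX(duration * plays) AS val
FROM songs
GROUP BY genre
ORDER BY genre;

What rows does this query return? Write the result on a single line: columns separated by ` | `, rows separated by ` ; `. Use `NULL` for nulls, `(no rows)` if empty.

For each row compute duration * plays.
Group by genre; take MAX of the expression per group.
  jazz: ids {3, 14, 21} → MAX(duration * plays)=2997555
  metal: ids {12, 17, 20, 27} → MAX(duration * plays)=2435286
  rock: ids {4, 8, 31} → MAX(duration * plays)=1807070

jazz | 2997555 ; metal | 2435286 ; rock | 1807070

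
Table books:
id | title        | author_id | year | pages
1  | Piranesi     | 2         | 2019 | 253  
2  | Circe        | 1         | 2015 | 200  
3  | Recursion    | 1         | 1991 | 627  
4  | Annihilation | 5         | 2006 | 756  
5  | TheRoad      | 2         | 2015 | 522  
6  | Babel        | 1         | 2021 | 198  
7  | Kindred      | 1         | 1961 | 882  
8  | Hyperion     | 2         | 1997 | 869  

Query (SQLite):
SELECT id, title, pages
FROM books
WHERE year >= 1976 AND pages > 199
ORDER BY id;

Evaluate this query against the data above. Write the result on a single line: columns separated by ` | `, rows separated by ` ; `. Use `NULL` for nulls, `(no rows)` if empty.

1 | Piranesi | 253 ; 2 | Circe | 200 ; 3 | Recursion | 627 ; 4 | Annihilation | 756 ; 5 | TheRoad | 522 ; 8 | Hyperion | 869

year >= 1976: ids {1, 2, 3, 4, 5, 6, 8}
pages > 199: ids {1, 2, 3, 4, 5, 7, 8}
Combine with AND.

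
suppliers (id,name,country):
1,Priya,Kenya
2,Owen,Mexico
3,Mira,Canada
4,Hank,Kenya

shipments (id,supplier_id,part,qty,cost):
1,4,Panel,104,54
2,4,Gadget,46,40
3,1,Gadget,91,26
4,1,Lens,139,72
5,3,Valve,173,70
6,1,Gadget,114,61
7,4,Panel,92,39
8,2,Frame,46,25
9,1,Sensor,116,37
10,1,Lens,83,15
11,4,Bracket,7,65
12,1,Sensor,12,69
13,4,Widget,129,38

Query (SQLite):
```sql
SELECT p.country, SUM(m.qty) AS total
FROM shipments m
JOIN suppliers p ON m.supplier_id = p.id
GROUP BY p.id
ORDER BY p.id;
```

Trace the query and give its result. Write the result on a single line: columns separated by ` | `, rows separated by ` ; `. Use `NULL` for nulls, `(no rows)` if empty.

Join each shipments row to its suppliers via supplier_id.
Group joined rows by suppliers.id; compute SUM(m.qty) per group.
  1: ids {3, 4, 6, 9, 10, 12} → SUM(m.qty)=555
  2: ids {8} → SUM(m.qty)=46
  3: ids {5} → SUM(m.qty)=173
  4: ids {1, 2, 7, 11, 13} → SUM(m.qty)=378

Kenya | 555 ; Mexico | 46 ; Canada | 173 ; Kenya | 378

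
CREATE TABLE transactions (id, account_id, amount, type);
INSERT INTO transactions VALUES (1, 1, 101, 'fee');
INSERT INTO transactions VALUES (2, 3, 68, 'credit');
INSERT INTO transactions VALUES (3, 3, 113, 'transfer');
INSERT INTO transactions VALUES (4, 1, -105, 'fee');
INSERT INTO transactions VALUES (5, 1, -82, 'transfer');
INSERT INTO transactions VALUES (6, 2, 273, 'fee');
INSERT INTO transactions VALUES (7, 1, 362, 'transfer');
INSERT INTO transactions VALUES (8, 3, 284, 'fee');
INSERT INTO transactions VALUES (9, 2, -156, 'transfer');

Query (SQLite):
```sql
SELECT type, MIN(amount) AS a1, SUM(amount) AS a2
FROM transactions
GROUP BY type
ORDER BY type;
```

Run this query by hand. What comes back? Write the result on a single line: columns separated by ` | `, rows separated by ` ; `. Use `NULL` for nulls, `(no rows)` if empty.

Group transactions by type.
Per group compute: MIN(amount), SUM(amount).
  credit: ids {2} → MIN(amount)=68, SUM(amount)=68
  fee: ids {1, 4, 6, 8} → MIN(amount)=-105, SUM(amount)=553
  transfer: ids {3, 5, 7, 9} → MIN(amount)=-156, SUM(amount)=237

credit | 68 | 68 ; fee | -105 | 553 ; transfer | -156 | 237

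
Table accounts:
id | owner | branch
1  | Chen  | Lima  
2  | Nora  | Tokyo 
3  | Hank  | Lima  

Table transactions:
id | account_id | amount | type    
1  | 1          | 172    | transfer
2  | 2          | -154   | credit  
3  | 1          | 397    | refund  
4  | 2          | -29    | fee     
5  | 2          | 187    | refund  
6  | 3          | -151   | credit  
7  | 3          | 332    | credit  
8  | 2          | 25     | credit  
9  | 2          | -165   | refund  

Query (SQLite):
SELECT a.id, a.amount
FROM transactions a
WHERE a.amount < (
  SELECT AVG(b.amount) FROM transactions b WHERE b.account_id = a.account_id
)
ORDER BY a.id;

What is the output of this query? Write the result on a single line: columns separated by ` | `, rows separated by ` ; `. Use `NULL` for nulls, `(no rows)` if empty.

For each transactions row a, compute AVG(amount) over rows sharing a.account_id.
Keep row a if a.amount < that per-group AVG.
  account_id=1: AVG(amount) = 284.5
  account_id=2: AVG(amount) = -27.2
  account_id=3: AVG(amount) = 90.5

1 | 172 ; 2 | -154 ; 4 | -29 ; 6 | -151 ; 9 | -165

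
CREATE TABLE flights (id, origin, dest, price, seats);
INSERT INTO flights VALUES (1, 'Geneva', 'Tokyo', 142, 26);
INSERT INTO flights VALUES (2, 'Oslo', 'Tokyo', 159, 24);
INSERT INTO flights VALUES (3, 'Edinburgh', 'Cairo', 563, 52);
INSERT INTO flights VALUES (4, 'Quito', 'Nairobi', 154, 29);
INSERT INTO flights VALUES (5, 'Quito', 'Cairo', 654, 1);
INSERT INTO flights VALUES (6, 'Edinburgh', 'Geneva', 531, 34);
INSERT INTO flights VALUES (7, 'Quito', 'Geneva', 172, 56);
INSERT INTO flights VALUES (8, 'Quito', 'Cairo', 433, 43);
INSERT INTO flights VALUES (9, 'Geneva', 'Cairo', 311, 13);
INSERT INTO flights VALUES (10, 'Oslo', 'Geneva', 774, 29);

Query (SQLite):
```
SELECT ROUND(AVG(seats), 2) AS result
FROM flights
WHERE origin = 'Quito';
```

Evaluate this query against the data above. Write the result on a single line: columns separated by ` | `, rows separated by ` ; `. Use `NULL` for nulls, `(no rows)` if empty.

32.25

Rows where origin='Quito' → seats values: [29, 1, 56, 43].
AVG = 129 / 4 (rounded to 2 dp).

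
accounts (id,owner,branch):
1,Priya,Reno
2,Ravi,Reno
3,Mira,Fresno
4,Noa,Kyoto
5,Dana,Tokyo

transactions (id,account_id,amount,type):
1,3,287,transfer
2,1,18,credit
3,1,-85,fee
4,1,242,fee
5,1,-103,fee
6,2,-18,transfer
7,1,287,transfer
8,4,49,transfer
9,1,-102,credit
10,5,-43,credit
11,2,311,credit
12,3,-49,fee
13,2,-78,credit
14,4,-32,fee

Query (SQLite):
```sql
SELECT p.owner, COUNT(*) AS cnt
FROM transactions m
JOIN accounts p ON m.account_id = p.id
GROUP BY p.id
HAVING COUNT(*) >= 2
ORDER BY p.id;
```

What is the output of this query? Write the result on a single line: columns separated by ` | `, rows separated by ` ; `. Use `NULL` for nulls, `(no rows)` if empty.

Join each transactions row to its accounts via account_id.
Group joined rows by accounts.id; compute COUNT(*) per group.
HAVING: keep groups with count ≥ 2.
  1: ids {2, 3, 4, 5, 7, 9} → COUNT(*)=6
  2: ids {6, 11, 13} → COUNT(*)=3
  3: ids {1, 12} → COUNT(*)=2
  4: ids {8, 14} → COUNT(*)=2
  5: ids {10} → COUNT(*)=1

Priya | 6 ; Ravi | 3 ; Mira | 2 ; Noa | 2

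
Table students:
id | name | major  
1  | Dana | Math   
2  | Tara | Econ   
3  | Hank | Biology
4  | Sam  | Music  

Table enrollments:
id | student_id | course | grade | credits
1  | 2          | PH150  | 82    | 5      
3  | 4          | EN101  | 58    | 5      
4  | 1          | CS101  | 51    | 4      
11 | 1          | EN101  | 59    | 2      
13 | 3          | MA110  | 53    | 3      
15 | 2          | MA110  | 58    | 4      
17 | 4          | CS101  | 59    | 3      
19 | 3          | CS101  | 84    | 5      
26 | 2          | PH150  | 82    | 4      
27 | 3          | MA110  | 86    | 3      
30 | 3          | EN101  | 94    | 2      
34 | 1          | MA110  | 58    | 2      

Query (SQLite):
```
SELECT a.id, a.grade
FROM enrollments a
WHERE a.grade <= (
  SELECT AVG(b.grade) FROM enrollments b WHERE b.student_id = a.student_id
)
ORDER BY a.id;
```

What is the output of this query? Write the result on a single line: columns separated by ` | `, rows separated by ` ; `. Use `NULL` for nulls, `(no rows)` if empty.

3 | 58 ; 4 | 51 ; 13 | 53 ; 15 | 58

For each enrollments row a, compute AVG(grade) over rows sharing a.student_id.
Keep row a if a.grade <= that per-group AVG.
  student_id=1: AVG(grade) = 56.0
  student_id=2: AVG(grade) = 74.0
  student_id=3: AVG(grade) = 79.25
  student_id=4: AVG(grade) = 58.5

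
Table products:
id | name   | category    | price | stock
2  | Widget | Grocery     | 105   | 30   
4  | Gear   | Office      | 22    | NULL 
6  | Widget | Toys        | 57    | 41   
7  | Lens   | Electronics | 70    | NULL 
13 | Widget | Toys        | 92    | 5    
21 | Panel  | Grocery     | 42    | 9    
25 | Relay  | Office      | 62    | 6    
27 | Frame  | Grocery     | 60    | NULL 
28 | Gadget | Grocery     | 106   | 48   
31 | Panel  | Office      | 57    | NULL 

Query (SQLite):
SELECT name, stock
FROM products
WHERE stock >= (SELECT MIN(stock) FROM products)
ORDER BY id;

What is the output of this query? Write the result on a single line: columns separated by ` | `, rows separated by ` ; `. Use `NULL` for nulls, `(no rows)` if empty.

Widget | 30 ; Widget | 41 ; Widget | 5 ; Panel | 9 ; Relay | 6 ; Gadget | 48

Scalar subquery: MIN(stock) over all products rows = 5.
Keep rows where stock >= that value.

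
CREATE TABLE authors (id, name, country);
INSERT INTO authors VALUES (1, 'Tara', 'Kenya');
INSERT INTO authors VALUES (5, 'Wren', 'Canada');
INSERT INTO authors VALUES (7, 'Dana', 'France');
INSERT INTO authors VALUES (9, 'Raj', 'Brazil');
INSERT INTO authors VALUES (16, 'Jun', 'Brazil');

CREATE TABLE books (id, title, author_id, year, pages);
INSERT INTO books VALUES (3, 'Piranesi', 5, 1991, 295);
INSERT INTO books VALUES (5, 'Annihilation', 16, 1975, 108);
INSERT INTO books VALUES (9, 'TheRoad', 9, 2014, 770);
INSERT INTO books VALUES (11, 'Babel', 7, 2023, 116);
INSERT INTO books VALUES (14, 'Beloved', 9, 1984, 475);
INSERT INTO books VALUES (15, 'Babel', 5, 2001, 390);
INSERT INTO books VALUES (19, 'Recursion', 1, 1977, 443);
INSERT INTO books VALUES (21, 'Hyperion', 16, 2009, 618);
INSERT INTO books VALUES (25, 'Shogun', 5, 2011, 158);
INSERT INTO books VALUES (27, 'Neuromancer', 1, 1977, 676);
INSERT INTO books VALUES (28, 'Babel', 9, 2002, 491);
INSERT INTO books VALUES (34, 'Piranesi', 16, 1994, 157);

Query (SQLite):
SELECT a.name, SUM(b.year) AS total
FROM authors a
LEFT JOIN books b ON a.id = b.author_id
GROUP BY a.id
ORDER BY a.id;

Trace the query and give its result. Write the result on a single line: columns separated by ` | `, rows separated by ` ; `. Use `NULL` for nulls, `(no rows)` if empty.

Tara | 3954 ; Wren | 6003 ; Dana | 2023 ; Raj | 6000 ; Jun | 5978

LEFT JOIN keeps every authors row; unmatched ones get NULL for books columns.
Group by authors.id and compute SUM(b.year). SUM over an all-NULL group is NULL.
  1: ids {19, 27} → SUM(b.year)=3954
  5: ids {3, 15, 25} → SUM(b.year)=6003
  7: ids {11} → SUM(b.year)=2023
  9: ids {9, 14, 28} → SUM(b.year)=6000
  16: ids {5, 21, 34} → SUM(b.year)=5978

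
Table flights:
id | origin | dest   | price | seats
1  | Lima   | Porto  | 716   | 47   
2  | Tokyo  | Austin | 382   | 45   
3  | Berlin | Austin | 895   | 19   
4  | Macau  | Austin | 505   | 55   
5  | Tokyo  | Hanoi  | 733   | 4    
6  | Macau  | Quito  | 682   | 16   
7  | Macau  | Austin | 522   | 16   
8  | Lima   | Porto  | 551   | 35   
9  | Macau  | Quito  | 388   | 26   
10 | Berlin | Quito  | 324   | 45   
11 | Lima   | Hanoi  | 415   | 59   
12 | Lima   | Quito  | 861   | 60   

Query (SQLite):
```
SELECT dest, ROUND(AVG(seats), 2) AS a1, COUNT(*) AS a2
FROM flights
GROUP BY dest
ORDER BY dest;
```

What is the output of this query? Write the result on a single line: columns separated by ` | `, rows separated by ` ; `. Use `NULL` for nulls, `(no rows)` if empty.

Austin | 33.75 | 4 ; Hanoi | 31.5 | 2 ; Porto | 41 | 2 ; Quito | 36.75 | 4

Group flights by dest.
Per group compute: ROUND(AVG(seats), 2), COUNT(*).
  Austin: ids {2, 3, 4, 7} → ROUND(AVG(seats), 2)=33.75, COUNT(*)=4
  Hanoi: ids {5, 11} → ROUND(AVG(seats), 2)=31.5, COUNT(*)=2
  Porto: ids {1, 8} → ROUND(AVG(seats), 2)=41, COUNT(*)=2
  Quito: ids {6, 9, 10, 12} → ROUND(AVG(seats), 2)=36.75, COUNT(*)=4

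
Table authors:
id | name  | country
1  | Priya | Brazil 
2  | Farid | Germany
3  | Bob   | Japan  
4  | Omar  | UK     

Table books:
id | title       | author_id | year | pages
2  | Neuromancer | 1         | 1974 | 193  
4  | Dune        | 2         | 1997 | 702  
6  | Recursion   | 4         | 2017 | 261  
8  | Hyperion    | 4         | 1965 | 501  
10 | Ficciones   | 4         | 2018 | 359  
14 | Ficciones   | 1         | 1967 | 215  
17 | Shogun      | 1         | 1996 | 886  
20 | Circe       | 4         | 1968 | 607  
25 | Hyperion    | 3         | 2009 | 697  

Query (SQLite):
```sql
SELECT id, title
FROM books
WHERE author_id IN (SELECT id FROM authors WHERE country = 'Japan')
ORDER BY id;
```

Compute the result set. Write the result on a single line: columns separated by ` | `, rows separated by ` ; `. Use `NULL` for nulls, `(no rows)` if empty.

25 | Hyperion

Inner query: authors.id where country = 'Japan'.
Outer: keep books rows whose author_id is in that set.
Inner query → {3}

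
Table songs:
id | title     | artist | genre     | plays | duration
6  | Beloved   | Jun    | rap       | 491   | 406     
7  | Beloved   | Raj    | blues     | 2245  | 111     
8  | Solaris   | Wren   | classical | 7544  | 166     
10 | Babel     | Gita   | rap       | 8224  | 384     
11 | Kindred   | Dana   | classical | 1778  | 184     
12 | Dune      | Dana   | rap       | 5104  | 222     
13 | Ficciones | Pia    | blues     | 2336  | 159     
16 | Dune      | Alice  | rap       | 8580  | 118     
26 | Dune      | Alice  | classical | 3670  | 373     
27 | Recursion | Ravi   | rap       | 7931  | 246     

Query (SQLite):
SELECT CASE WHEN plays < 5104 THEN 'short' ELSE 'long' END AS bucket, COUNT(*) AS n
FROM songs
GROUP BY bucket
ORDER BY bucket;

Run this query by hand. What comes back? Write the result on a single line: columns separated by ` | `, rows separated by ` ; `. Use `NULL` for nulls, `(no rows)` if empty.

long | 5 ; short | 5

Bucket rows by plays < 5104 → 'short' else 'long'; count each bucket.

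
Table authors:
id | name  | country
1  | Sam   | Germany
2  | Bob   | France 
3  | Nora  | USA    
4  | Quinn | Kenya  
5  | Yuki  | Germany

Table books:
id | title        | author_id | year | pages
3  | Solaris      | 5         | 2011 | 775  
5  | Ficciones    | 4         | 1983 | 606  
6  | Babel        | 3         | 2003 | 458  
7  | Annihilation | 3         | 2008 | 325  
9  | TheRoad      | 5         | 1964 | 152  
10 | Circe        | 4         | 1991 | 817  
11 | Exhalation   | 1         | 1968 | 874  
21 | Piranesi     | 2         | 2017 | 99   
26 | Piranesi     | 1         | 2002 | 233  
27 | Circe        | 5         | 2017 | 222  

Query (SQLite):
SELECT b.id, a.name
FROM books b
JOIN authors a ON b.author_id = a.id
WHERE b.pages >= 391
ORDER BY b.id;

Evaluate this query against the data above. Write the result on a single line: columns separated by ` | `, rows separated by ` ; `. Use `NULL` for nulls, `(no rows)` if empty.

Each books row matches the authors row where author_id = authors.id.
Then keep rows with b.pages >= 391.

3 | Yuki ; 5 | Quinn ; 6 | Nora ; 10 | Quinn ; 11 | Sam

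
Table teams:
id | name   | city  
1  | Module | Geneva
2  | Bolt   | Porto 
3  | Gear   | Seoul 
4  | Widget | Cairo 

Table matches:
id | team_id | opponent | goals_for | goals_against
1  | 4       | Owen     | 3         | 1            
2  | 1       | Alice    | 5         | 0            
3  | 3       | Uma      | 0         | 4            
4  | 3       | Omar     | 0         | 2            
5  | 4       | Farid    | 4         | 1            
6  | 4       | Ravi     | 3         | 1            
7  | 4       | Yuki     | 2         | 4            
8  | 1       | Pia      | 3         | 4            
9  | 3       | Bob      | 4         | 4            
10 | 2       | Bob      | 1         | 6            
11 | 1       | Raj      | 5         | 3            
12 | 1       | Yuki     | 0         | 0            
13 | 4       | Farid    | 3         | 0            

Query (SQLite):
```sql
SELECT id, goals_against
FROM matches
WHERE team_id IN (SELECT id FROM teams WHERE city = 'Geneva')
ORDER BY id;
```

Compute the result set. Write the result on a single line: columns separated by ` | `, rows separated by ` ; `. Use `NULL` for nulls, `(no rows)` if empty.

2 | 0 ; 8 | 4 ; 11 | 3 ; 12 | 0

Inner query: teams.id where city = 'Geneva'.
Outer: keep matches rows whose team_id is in that set.
Inner query → {1}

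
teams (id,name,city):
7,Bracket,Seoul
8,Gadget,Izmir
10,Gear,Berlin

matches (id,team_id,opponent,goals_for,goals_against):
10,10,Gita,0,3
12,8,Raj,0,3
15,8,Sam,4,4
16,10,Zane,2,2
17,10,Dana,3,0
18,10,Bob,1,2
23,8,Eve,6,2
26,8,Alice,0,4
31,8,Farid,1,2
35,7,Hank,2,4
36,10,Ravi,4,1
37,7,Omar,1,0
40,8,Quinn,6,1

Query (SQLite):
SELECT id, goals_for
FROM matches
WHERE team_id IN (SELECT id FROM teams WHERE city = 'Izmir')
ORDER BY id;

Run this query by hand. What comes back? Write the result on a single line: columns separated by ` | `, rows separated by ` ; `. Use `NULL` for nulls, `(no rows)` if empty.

12 | 0 ; 15 | 4 ; 23 | 6 ; 26 | 0 ; 31 | 1 ; 40 | 6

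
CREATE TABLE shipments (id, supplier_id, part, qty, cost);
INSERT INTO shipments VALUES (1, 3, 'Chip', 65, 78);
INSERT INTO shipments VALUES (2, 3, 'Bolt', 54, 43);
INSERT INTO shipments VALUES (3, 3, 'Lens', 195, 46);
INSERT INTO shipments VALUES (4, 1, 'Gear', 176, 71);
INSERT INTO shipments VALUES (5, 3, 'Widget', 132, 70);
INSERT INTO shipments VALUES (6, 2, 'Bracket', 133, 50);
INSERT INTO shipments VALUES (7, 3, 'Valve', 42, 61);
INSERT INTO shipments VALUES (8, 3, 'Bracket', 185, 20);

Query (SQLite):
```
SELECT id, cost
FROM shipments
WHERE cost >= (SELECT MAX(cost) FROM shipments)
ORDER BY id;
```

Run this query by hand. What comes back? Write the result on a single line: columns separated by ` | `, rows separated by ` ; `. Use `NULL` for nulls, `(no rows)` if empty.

Scalar subquery: MAX(cost) over all shipments rows = 78.
Keep rows where cost >= that value.

1 | 78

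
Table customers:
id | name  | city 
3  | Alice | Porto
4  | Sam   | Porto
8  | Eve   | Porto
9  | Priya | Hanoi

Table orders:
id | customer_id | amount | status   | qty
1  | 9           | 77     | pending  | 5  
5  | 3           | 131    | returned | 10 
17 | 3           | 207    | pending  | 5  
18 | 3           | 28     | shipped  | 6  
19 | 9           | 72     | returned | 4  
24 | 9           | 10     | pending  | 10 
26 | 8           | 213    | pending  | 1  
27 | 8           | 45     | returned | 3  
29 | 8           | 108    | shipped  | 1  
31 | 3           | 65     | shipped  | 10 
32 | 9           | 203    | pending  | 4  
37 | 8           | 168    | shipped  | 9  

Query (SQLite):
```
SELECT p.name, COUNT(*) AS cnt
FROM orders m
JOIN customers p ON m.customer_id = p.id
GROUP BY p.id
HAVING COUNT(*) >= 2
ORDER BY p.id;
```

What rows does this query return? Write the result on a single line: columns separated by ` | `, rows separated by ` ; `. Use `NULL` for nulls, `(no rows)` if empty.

Alice | 4 ; Eve | 4 ; Priya | 4

Join each orders row to its customers via customer_id.
Group joined rows by customers.id; compute COUNT(*) per group.
HAVING: keep groups with count ≥ 2.
  3: ids {5, 17, 18, 31} → COUNT(*)=4
  8: ids {26, 27, 29, 37} → COUNT(*)=4
  9: ids {1, 19, 24, 32} → COUNT(*)=4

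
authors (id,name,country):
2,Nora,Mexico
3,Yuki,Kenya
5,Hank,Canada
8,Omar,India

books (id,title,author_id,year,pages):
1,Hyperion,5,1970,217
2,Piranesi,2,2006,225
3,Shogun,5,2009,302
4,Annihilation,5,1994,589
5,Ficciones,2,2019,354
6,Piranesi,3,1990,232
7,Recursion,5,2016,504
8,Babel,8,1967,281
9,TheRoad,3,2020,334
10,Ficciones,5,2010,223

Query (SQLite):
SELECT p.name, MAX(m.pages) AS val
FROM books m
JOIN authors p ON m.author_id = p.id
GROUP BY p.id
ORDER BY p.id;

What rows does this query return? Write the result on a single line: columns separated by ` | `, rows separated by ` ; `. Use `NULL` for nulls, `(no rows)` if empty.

Join each books row to its authors via author_id.
Group joined rows by authors.id; compute MAX(m.pages) per group.
  2: ids {2, 5} → MAX(m.pages)=354
  3: ids {6, 9} → MAX(m.pages)=334
  5: ids {1, 3, 4, 7, 10} → MAX(m.pages)=589
  8: ids {8} → MAX(m.pages)=281

Nora | 354 ; Yuki | 334 ; Hank | 589 ; Omar | 281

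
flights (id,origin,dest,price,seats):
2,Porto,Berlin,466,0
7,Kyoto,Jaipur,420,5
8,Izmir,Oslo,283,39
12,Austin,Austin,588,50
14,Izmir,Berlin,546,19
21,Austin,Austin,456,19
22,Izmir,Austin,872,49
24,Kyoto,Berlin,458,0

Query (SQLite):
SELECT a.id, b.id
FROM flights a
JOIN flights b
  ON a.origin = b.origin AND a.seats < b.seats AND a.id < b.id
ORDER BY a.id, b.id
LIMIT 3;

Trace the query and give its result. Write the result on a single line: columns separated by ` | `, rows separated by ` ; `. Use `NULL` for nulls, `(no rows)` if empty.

8 | 22 ; 14 | 22

Pairs (a,b) with same origin, a.seats < b.seats, a.id < b.id.
origin groups: Austin:{12,21} Izmir:{8,14,22} Kyoto:{7,24} Porto:{2}
Ordered by (a.id, b.id); first 3.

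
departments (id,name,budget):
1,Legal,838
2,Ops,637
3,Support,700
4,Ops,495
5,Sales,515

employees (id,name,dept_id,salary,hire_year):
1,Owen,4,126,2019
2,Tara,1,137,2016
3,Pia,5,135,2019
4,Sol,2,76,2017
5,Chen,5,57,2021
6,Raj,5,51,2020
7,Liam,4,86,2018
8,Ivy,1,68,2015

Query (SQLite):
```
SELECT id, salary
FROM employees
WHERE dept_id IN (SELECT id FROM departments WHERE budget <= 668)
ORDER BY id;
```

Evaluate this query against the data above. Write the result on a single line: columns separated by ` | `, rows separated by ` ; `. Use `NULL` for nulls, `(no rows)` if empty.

1 | 126 ; 3 | 135 ; 4 | 76 ; 5 | 57 ; 6 | 51 ; 7 | 86

Inner query: departments.id where budget <= 668.
Outer: keep employees rows whose dept_id is in that set.
Inner query → {2, 4, 5}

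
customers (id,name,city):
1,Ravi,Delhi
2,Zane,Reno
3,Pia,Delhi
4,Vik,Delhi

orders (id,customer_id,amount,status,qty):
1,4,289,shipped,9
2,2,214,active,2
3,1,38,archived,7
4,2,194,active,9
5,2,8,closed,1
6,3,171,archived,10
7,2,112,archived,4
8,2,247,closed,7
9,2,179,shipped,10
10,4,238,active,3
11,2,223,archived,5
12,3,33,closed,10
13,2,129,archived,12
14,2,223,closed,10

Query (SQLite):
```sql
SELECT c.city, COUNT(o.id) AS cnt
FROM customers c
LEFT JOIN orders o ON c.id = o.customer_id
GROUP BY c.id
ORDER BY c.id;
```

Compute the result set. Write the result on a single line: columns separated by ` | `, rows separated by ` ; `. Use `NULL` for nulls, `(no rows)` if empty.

Delhi | 1 ; Reno | 9 ; Delhi | 2 ; Delhi | 2

LEFT JOIN keeps every customers row; unmatched ones get NULL for orders columns.
Group by customers.id and compute COUNT(o.id). COUNT(col) of an all-NULL group is 0.
  1: ids {3} → COUNT(o.id)=1
  2: ids {2, 4, 5, 7, 8, 9, 11, 13, 14} → COUNT(o.id)=9
  3: ids {6, 12} → COUNT(o.id)=2
  4: ids {1, 10} → COUNT(o.id)=2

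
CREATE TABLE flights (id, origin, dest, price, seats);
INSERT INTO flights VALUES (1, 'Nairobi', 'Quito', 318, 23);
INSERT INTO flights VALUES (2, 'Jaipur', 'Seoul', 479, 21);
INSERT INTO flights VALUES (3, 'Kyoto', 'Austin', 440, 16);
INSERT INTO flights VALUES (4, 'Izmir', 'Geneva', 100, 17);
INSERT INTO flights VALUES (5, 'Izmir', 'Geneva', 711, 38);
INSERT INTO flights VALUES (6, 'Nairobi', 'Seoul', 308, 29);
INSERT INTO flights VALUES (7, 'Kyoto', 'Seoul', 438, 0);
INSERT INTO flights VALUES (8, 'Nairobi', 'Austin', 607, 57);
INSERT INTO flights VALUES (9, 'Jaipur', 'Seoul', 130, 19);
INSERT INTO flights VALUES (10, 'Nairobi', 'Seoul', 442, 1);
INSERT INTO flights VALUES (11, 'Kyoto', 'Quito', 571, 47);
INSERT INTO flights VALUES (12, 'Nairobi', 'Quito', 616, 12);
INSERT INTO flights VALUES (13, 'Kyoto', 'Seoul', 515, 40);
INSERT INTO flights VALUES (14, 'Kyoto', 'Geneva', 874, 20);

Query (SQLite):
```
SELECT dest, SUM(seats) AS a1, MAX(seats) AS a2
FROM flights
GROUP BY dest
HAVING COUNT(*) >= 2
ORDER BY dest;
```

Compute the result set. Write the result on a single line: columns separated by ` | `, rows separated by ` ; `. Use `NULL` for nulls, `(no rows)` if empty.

Group flights by dest.
Per group compute: SUM(seats), MAX(seats).
HAVING: drop groups with fewer than 2 rows.
  Austin: ids {3, 8} → SUM(seats)=73, MAX(seats)=57
  Geneva: ids {4, 5, 14} → SUM(seats)=75, MAX(seats)=38
  Quito: ids {1, 11, 12} → SUM(seats)=82, MAX(seats)=47
  Seoul: ids {2, 6, 7, 9, 10, 13} → SUM(seats)=110, MAX(seats)=40

Austin | 73 | 57 ; Geneva | 75 | 38 ; Quito | 82 | 47 ; Seoul | 110 | 40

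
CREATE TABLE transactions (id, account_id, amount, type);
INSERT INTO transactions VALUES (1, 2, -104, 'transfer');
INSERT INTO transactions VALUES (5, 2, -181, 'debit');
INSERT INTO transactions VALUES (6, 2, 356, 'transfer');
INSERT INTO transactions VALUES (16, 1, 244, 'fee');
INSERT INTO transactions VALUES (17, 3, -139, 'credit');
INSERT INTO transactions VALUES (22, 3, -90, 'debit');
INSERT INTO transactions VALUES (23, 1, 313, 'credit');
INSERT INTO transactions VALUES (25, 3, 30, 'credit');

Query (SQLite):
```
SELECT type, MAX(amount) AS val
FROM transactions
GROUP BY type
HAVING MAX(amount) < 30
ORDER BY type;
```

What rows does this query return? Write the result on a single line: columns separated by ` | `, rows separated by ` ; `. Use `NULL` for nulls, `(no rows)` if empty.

Partition transactions by type; compute MAX(amount) within each group.
HAVING: keep groups where MAX(amount) < 30.
  credit: ids {17, 23, 25} → MAX(amount)=313
  debit: ids {5, 22} → MAX(amount)=-90
  fee: ids {16} → MAX(amount)=244
  transfer: ids {1, 6} → MAX(amount)=356

debit | -90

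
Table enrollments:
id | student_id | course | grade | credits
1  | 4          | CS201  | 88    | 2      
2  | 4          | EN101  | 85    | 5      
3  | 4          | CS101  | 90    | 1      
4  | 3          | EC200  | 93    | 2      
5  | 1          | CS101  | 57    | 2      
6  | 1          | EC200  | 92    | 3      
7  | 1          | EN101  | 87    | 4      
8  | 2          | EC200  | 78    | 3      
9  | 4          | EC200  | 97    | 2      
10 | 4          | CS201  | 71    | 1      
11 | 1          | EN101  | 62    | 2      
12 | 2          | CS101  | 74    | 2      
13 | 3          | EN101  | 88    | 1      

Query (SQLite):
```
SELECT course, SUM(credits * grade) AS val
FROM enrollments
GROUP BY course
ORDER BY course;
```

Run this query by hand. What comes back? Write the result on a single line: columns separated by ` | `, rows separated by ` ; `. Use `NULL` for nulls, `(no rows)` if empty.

For each row compute credits * grade.
Group by course; take SUM of the expression per group.
  CS101: ids {3, 5, 12} → SUM(credits * grade)=352
  CS201: ids {1, 10} → SUM(credits * grade)=247
  EC200: ids {4, 6, 8, 9} → SUM(credits * grade)=890
  EN101: ids {2, 7, 11, 13} → SUM(credits * grade)=985

CS101 | 352 ; CS201 | 247 ; EC200 | 890 ; EN101 | 985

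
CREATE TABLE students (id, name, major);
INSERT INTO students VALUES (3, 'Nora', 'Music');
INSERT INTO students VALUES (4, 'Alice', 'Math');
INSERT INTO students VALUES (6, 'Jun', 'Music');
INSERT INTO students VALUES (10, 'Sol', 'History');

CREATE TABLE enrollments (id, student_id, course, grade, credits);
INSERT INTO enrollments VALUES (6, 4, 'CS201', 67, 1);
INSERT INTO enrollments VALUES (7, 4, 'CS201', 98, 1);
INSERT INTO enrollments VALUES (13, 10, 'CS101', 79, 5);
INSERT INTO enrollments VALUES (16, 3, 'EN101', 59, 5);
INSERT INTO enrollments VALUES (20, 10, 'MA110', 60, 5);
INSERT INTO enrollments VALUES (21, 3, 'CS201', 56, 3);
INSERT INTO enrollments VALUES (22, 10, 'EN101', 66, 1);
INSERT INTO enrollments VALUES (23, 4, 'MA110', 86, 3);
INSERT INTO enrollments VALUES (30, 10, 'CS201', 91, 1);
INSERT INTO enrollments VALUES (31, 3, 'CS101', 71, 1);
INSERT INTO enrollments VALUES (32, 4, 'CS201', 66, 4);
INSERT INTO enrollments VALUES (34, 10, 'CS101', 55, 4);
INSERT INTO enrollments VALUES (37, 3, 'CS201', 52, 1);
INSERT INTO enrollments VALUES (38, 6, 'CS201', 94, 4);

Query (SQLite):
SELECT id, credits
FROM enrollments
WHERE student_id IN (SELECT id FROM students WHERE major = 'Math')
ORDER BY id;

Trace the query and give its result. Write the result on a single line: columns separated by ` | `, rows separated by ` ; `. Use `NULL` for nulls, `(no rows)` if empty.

Inner query: students.id where major = 'Math'.
Outer: keep enrollments rows whose student_id is in that set.
Inner query → {4}

6 | 1 ; 7 | 1 ; 23 | 3 ; 32 | 4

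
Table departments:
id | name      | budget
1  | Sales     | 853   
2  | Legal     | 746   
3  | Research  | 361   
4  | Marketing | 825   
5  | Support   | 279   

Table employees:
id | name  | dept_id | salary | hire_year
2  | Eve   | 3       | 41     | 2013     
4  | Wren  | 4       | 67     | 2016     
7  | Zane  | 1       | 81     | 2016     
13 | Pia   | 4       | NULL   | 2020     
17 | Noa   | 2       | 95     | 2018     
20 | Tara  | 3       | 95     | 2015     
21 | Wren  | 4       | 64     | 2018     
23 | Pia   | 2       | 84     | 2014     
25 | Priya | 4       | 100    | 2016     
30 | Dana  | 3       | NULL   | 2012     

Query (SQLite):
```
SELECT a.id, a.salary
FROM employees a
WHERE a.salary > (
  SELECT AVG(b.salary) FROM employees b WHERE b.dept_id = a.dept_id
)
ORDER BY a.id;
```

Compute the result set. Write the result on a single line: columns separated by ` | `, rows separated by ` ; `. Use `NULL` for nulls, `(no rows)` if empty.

For each employees row a, compute AVG(salary) over rows sharing a.dept_id.
Keep row a if a.salary > that per-group AVG.
  dept_id=1: AVG(salary) = 81.0
  dept_id=2: AVG(salary) = 89.5
  dept_id=3: AVG(salary) = 68.0
  dept_id=4: AVG(salary) = 77.0

17 | 95 ; 20 | 95 ; 25 | 100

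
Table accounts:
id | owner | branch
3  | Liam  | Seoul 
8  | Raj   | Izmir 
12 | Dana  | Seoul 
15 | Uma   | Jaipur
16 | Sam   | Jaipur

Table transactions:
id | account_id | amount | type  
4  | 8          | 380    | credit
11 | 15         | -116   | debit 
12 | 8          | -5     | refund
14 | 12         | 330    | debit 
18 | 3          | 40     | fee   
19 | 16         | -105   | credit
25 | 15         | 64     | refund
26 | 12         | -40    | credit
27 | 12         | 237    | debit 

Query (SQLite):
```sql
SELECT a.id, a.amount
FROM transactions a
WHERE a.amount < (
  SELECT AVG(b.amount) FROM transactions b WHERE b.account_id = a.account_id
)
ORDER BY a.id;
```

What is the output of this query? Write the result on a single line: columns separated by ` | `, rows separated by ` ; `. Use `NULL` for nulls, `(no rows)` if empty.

For each transactions row a, compute AVG(amount) over rows sharing a.account_id.
Keep row a if a.amount < that per-group AVG.
  account_id=3: AVG(amount) = 40.0
  account_id=8: AVG(amount) = 187.5
  account_id=12: AVG(amount) = 175.666667
  account_id=15: AVG(amount) = -26.0
  account_id=16: AVG(amount) = -105.0

11 | -116 ; 12 | -5 ; 26 | -40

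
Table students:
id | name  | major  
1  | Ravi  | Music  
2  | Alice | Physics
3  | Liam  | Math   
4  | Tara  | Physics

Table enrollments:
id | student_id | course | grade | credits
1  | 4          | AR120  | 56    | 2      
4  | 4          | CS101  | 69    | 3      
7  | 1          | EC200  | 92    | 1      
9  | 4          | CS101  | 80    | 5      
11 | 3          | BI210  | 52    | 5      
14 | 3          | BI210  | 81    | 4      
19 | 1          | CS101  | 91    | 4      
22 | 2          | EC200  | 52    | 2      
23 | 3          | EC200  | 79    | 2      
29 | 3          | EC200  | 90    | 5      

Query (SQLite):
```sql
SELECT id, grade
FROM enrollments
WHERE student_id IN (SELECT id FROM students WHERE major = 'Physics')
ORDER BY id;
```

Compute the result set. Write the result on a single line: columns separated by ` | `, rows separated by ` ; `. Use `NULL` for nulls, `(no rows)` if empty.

Inner query: students.id where major = 'Physics'.
Outer: keep enrollments rows whose student_id is in that set.
Inner query → {2, 4}

1 | 56 ; 4 | 69 ; 9 | 80 ; 22 | 52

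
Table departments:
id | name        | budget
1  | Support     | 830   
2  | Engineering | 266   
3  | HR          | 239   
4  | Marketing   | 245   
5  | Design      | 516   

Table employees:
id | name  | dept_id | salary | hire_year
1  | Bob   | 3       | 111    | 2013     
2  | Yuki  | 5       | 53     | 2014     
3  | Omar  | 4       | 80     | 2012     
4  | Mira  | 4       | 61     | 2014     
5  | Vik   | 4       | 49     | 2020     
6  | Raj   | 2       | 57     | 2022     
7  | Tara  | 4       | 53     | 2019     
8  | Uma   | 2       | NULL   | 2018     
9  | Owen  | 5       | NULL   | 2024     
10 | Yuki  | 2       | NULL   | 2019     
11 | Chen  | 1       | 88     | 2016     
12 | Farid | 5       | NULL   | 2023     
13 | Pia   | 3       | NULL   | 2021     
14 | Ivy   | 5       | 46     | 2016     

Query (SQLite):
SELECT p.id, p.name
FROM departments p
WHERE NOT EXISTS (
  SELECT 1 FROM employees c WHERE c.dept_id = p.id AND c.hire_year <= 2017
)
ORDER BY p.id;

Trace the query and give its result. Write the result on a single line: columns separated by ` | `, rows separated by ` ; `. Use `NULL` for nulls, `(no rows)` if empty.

For each departments row, check whether any employees with matching dept_id has hire_year <= 2017.
Keep rows where that is false.

2 | Engineering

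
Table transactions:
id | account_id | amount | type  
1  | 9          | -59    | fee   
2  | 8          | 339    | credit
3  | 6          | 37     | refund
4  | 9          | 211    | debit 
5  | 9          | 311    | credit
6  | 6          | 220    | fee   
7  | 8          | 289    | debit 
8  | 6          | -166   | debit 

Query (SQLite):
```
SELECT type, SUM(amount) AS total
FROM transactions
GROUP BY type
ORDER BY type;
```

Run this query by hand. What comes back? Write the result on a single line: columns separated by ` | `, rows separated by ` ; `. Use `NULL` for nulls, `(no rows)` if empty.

Partition transactions by type; compute SUM(amount) within each group.
  credit: ids {2, 5} → SUM(amount)=650
  debit: ids {4, 7, 8} → SUM(amount)=334
  fee: ids {1, 6} → SUM(amount)=161
  refund: ids {3} → SUM(amount)=37

credit | 650 ; debit | 334 ; fee | 161 ; refund | 37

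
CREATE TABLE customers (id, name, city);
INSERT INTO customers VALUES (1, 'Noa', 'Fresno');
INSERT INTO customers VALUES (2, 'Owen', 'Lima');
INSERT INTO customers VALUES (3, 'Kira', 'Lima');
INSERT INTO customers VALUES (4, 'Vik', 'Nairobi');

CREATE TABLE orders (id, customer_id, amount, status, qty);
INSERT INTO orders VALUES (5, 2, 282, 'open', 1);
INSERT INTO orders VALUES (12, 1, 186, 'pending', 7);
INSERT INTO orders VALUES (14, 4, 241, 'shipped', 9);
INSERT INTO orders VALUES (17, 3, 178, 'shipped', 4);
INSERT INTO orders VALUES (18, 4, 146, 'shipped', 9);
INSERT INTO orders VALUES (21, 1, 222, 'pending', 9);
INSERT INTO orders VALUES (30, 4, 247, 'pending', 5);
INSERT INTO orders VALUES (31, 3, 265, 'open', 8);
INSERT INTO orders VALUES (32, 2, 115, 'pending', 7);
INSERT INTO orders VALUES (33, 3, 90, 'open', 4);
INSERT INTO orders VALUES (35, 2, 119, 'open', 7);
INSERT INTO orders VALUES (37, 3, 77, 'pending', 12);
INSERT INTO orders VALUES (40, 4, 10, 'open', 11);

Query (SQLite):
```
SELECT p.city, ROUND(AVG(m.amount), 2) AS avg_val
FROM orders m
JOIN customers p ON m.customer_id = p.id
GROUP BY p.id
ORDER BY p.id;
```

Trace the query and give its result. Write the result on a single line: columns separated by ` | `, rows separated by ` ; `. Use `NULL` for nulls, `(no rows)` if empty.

Fresno | 204 ; Lima | 172 ; Lima | 152.5 ; Nairobi | 161

Join each orders row to its customers via customer_id.
Group joined rows by customers.id; compute ROUND(AVG(m.amount), 2) per group.
  1: ids {12, 21} → ROUND(AVG(m.amount), 2)=204
  2: ids {5, 32, 35} → ROUND(AVG(m.amount), 2)=172
  3: ids {17, 31, 33, 37} → ROUND(AVG(m.amount), 2)=152.5
  4: ids {14, 18, 30, 40} → ROUND(AVG(m.amount), 2)=161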